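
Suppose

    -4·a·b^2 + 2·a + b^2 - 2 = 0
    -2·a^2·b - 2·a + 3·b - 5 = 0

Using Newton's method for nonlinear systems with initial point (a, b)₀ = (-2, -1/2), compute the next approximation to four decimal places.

At (-2, -1/2): F = (-3.7500, 1.5000).
Jacobian J = [[-4·b^2 + 2, -8·a·b + 2·b], [-4·a·b - 2, -2·a^2 + 3]].
At the point, J = [[1.0000, -9.0000], [-6.0000, -5.0000]] (det J = -59.0000).
Solving J·Δ = −F gives Δ = (0.5466, -0.3559).
Then the next iterate is (a, b)₁ = (-1.4534, -0.8559).

(-1.4534, -0.8559)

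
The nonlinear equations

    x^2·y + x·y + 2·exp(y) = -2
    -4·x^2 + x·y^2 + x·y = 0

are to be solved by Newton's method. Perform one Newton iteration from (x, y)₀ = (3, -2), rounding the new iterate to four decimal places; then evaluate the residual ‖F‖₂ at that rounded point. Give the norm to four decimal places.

9.0907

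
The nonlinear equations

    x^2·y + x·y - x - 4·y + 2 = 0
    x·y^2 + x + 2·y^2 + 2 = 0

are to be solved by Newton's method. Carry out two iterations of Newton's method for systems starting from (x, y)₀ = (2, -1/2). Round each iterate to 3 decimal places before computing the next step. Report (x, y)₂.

(2.804, -0.154)

At (2, -1/2): F = (-1.000, 5.000).
Jacobian J = [[2·x·y + y - 1, x^2 + x - 4], [y^2 + 1, 2·x·y + 4·y]].
At the point, J = [[-3.500, 2.000], [1.250, -4.000]] (det J = 11.500).
Solving J·Δ = −F gives Δ = (0.522, 1.413).
Then the next iterate is (x, y)₁ = (2.522, 0.913).
Round to (2.522, 0.913) and repeat: F = (3.93571, 8.29140), J = [[4.51817, 4.88248], [1.83357, 8.25717]].
Δ = (0.282, -1.067), so (x, y)₂ = (2.804, -0.154).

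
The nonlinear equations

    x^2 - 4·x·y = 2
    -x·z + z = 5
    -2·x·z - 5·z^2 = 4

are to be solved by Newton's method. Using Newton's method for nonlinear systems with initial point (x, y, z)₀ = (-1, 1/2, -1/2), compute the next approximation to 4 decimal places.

(18.6667, 19.9167, -2.4167)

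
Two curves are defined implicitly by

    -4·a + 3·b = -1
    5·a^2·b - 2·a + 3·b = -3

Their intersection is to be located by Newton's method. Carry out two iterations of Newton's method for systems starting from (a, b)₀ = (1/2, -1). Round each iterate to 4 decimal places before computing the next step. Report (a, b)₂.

At (1/2, -1): F = (-4.0000, -2.2500).
Jacobian J = [[-4, 3], [10·a·b - 2, 5·a^2 + 3]].
At the point, J = [[-4.0000, 3.0000], [-7.0000, 4.2500]] (det J = 4.0000).
Solving J·Δ = −F gives Δ = (2.5625, 4.7500).
Then the next iterate is (a, b)₁ = (3.0625, 3.7500).
Round to (3.0625, 3.7500) and repeat: F = (0.0000, 183.979492), J = [[-4.0000, 3.0000], [112.843750, 49.894531]].
Δ = (-1.0257, -1.3676), so (a, b)₂ = (2.0368, 2.3824).

(2.0368, 2.3824)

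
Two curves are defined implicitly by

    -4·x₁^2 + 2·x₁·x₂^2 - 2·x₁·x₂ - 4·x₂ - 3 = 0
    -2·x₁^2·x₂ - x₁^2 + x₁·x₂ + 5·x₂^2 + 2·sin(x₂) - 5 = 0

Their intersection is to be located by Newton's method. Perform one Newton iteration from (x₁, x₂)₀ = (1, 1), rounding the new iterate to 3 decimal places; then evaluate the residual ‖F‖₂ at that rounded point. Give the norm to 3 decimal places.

At (1, 1): F = (-11.000, -0.31706).
Jacobian J = [[-8·x₁ + 2·x₂^2 - 2·x₂, 4·x₁·x₂ - 2·x₁ - 4], [-4·x₁·x₂ - 2·x₁ + x₂, -2·x₁^2 + x₁ + 10·x₂ + 2·cos(x₂)]].
At the point, J = [[-8.000, -2.000], [-5.000, 10.08060]] (det J = -90.64484).
Solving J·Δ = −F gives Δ = (-1.230, -0.579).
Then the next iterate is (x₁, x₂)₁ = (-0.230, 0.421).
Re-evaluating at (-0.230, 0.421): F = (-4.78347, -3.49072), so ‖F‖₂ = 5.922.

5.922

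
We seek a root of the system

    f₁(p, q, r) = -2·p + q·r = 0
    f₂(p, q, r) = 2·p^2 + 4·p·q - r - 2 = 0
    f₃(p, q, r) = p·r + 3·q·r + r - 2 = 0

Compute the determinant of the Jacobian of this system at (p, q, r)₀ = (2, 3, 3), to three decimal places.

J = [[-2, r, q], [4·p + 4·q, 4·p, -1], [r, 3·r, p + 3·q + 1]].
At the point, J = [[-2.000, 3.000, 3.000], [20.000, 8.000, -1.000], [3.000, 9.000, 12.000]].
det J = -471.000.

-471.000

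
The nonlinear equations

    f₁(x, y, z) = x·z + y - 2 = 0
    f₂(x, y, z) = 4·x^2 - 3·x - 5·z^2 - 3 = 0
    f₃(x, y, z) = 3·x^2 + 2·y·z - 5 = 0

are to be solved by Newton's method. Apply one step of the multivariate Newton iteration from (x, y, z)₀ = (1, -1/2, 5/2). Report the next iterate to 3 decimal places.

At (1, -1/2, 5/2): F = (0.000, -33.250, -4.500).
Jacobian J = [[z, 1, x], [8·x - 3, 0, -10·z], [6·x, 2·z, 2·y]].
At the point, J = [[2.500, 1.000, 1.000], [5.000, 0.000, -25.000], [6.000, 5.000, -1.000]] (det J = 192.500).
Solving J·Δ = −F gives Δ = (0.452, 0.110, -1.240).
Then the next iterate is (x, y, z)₁ = (1.452, -0.390, 1.260).

(1.452, -0.390, 1.260)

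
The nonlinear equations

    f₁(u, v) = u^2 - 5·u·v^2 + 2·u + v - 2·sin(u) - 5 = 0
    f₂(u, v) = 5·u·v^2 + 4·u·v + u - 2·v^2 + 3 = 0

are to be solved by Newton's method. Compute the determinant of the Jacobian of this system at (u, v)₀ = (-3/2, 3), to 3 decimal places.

J = [[2·u - 5·v^2 - 2·cos(u) + 2, -10·u·v + 1], [5·v^2 + 4·v + 1, 10·u·v + 4·u - 4·v]].
At the point, J = [[-46.14147, 46.000], [58.000, -63.000]].
det J = 238.913.

238.913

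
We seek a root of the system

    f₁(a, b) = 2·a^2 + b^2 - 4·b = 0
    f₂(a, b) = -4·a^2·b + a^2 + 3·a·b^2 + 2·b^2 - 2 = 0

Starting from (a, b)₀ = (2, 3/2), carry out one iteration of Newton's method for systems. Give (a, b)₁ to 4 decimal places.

(1.4089, 1.0209)

At (2, 3/2): F = (4.2500, -4.0000).
Jacobian J = [[4·a, 2·b - 4], [-8·a·b + 2·a + 3·b^2, -4·a^2 + 6·a·b + 4·b]].
At the point, J = [[8.0000, -1.0000], [-13.2500, 8.0000]] (det J = 50.7500).
Solving J·Δ = −F gives Δ = (-0.5911, -0.4791).
Then the next iterate is (a, b)₁ = (1.4089, 1.0209).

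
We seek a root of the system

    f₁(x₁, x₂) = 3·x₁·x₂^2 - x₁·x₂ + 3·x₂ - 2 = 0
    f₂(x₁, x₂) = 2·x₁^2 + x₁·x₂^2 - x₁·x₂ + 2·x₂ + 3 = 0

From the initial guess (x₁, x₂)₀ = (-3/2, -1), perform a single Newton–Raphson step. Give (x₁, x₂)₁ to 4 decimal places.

At (-3/2, -1): F = (-11.0000, 2.5000).
Jacobian J = [[3·x₂^2 - x₂, 6·x₁·x₂ - x₁ + 3], [4·x₁ + x₂^2 - x₂, 2·x₁·x₂ - x₁ + 2]].
At the point, J = [[4.0000, 13.5000], [-4.0000, 6.5000]] (det J = 80.0000).
Solving J·Δ = −F gives Δ = (1.3156, 0.4250).
Then the next iterate is (x₁, x₂)₁ = (-0.1844, -0.5750).

(-0.1844, -0.5750)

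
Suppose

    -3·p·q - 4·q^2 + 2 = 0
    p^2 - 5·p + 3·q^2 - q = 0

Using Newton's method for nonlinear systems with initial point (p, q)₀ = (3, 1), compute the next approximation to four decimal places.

At (3, 1): F = (-11.0000, -4.0000).
Jacobian J = [[-3·q, -3·p - 8·q], [2·p - 5, 6·q - 1]].
At the point, J = [[-3.0000, -17.0000], [1.0000, 5.0000]] (det J = 2.0000).
Solving J·Δ = −F gives Δ = (61.5000, -11.5000).
Then the next iterate is (p, q)₁ = (64.5000, -10.5000).

(64.5000, -10.5000)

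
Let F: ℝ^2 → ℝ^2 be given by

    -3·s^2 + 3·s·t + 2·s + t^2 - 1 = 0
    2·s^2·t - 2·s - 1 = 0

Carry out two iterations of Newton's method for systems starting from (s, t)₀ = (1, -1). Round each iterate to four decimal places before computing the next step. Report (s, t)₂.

(-1.5813, -0.1205)

At (1, -1): F = (-4.0000, -5.0000).
Jacobian J = [[-6·s + 3·t + 2, 3·s + 2·t], [4·s·t - 2, 2·s^2]].
At the point, J = [[-7.0000, 1.0000], [-6.0000, 2.0000]] (det J = -8.0000).
Solving J·Δ = −F gives Δ = (-0.3750, 1.3750).
Then the next iterate is (s, t)₁ = (0.6250, 0.3750).
Round to (0.6250, 0.3750) and repeat: F = (-0.078125, -1.957031), J = [[-0.6250, 2.6250], [-1.0625, 0.781250]].
Δ = (-2.2063, -0.4955), so (s, t)₂ = (-1.5813, -0.1205).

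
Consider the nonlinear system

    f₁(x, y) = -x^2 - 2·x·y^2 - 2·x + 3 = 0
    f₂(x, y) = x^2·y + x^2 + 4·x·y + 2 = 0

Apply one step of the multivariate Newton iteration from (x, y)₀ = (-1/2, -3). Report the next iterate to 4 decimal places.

(0.3481, -3.5607)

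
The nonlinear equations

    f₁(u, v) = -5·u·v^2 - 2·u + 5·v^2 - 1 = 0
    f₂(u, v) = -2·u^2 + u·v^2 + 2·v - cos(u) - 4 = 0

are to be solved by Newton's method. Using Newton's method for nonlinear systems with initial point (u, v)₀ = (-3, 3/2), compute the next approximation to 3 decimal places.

(-1.493, 0.999)

At (-3, 3/2): F = (50.000, -24.76001).
Jacobian J = [[-5·v^2 - 2, -10·u·v + 10·v], [-4·u + v^2 + sin(u), 2·u·v + 2]].
At the point, J = [[-13.250, 60.000], [14.10888, -7.000]] (det J = -753.78280).
Solving J·Δ = −F gives Δ = (1.507, -0.501).
Then the next iterate is (u, v)₁ = (-1.493, 0.999).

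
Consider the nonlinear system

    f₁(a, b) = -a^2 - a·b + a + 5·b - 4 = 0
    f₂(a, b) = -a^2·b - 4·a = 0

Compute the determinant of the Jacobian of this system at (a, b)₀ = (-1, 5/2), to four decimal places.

-6.5000

J = [[-2·a - b + 1, -a + 5], [-2·a·b - 4, -a^2]].
At the point, J = [[0.5000, 6.0000], [1.0000, -1.0000]].
det J = -6.5000.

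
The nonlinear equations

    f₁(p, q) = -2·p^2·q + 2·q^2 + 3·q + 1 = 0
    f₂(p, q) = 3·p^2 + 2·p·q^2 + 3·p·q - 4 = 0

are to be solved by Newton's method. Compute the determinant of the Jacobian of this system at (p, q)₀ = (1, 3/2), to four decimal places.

-159.0000

J = [[-4·p·q, -2·p^2 + 4·q + 3], [6·p + 2·q^2 + 3·q, 4·p·q + 3·p]].
At the point, J = [[-6.0000, 7.0000], [15.0000, 9.0000]].
det J = -159.0000.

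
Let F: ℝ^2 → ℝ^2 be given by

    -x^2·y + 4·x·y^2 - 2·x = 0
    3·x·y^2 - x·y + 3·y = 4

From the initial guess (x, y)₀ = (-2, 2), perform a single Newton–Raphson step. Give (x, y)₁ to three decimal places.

(-1.379, 1.379)

At (-2, 2): F = (-36.000, -18.000).
Jacobian J = [[-2·x·y + 4·y^2 - 2, -x^2 + 8·x·y], [3·y^2 - y, 6·x·y - x + 3]].
At the point, J = [[22.000, -36.000], [10.000, -19.000]] (det J = -58.000).
Solving J·Δ = −F gives Δ = (0.621, -0.621).
Then the next iterate is (x, y)₁ = (-1.379, 1.379).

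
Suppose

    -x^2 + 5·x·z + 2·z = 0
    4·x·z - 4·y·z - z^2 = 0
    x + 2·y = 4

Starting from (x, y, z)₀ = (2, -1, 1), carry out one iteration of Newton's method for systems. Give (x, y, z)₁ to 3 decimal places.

(2.710, 0.645, 0.274)

At (2, -1, 1): F = (8.000, 11.000, -4.000).
Jacobian J = [[-2·x + 5·z, 0, 5·x + 2], [4·z, -4·z, 4·x - 4·y - 2·z], [1, 2, 0]].
At the point, J = [[1.000, 0.000, 12.000], [4.000, -4.000, 10.000], [1.000, 2.000, 0.000]] (det J = 124.000).
Solving J·Δ = −F gives Δ = (0.710, 1.645, -0.726).
Then the next iterate is (x, y, z)₁ = (2.710, 0.645, 0.274).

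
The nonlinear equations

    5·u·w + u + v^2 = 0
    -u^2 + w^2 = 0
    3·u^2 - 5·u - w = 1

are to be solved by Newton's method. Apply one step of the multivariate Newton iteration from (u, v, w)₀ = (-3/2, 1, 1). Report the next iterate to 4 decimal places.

(-0.5700, -0.6775, 0.2300)

At (-3/2, 1, 1): F = (-8.0000, -1.2500, 12.2500).
Jacobian J = [[5·w + 1, 2·v, 5·u], [-2·u, 0, 2·w], [6·u - 5, 0, -1]].
At the point, J = [[6.0000, 2.0000, -7.5000], [3.0000, 0.0000, 2.0000], [-14.0000, 0.0000, -1.0000]] (det J = -50.0000).
Solving J·Δ = −F gives Δ = (0.9300, -1.6775, -0.7700).
Then the next iterate is (u, v, w)₁ = (-0.5700, -0.6775, 0.2300).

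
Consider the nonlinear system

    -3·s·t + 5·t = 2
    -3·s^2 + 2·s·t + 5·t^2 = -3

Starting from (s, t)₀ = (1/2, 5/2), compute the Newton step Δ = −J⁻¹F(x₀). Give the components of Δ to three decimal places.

At (1/2, 5/2): F = (6.750, 36.000).
Jacobian J = [[-3·t, -3·s + 5], [-6·s + 2·t, 2·s + 10·t]].
At the point, J = [[-7.500, 3.500], [2.000, 26.000]] (det J = -202.000).
Solving J·Δ = −F gives Δ = (0.245, -1.403).

(0.245, -1.403)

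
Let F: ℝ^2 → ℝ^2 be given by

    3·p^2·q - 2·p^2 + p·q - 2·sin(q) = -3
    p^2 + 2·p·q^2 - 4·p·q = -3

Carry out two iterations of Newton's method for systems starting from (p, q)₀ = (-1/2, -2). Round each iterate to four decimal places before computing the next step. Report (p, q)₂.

At (-1/2, -2): F = (3.818595, -4.7500).
Jacobian J = [[6·p·q - 4·p + q, 3·p^2 + p - 2·cos(q)], [2·p + 2·q^2 - 4·q, 4·p·q - 4·p]].
At the point, J = [[6.0000, 1.082294], [15.0000, 6.0000]] (det J = 19.765595).
Solving J·Δ = −F gives Δ = (-1.4193, 4.3398).
Then the next iterate is (p, q)₁ = (-1.9193, 2.3398).
Round to (-1.9193, 2.3398) and repeat: F = (15.562041, 3.631780), J = [[-16.927669, 10.522677], [-2.248472, -10.285913]].
Δ = (1.0026, 0.1339), so (p, q)₂ = (-0.9167, 2.4737).

(-0.9167, 2.4737)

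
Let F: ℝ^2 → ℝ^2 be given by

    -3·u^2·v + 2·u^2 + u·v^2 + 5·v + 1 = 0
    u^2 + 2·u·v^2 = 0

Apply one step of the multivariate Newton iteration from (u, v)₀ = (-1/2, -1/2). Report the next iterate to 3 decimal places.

At (-1/2, -1/2): F = (-0.750, 0.000).
Jacobian J = [[-6·u·v + 4·u + v^2, -3·u^2 + 2·u·v + 5], [2·u + 2·v^2, 4·u·v]].
At the point, J = [[-3.250, 4.750], [-0.500, 1.000]] (det J = -0.875).
Solving J·Δ = −F gives Δ = (-0.857, -0.429).
Then the next iterate is (u, v)₁ = (-1.357, -0.929).

(-1.357, -0.929)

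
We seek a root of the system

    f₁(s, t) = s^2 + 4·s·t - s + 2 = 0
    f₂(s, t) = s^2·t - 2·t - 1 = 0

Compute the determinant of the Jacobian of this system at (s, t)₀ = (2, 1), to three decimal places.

J = [[2·s + 4·t - 1, 4·s], [2·s·t, s^2 - 2]].
At the point, J = [[7.000, 8.000], [4.000, 2.000]].
det J = -18.000.

-18.000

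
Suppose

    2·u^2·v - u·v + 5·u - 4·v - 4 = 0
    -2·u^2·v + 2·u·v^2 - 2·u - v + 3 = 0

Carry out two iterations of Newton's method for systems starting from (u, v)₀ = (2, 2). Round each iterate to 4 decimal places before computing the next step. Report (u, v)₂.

(1.3651, 1.6614)

At (2, 2): F = (10.0000, -3.0000).
Jacobian J = [[4·u·v - v + 5, 2·u^2 - u - 4], [-4·u·v + 2·v^2 - 2, -2·u^2 + 4·u·v - 1]].
At the point, J = [[19.0000, 2.0000], [-10.0000, 7.0000]] (det J = 153.0000).
Solving J·Δ = −F gives Δ = (-0.4967, -0.2810).
Then the next iterate is (u, v)₁ = (1.5033, 1.7190).
Round to (1.5033, 1.7190) and repeat: F = (1.825901, -0.610788), J = [[13.617691, -0.983478], [-6.426769, 4.816869]].
Δ = (-0.1382, -0.0576), so (u, v)₂ = (1.3651, 1.6614).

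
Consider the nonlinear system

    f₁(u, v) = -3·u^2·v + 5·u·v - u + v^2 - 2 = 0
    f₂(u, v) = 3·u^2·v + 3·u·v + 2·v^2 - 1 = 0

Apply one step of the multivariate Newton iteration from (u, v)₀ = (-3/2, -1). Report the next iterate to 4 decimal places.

(-1.1273, -0.4364)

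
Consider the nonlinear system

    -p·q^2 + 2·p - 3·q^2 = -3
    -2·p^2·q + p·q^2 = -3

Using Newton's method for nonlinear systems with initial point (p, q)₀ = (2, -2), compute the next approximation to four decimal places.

(1.0978, -1.4402)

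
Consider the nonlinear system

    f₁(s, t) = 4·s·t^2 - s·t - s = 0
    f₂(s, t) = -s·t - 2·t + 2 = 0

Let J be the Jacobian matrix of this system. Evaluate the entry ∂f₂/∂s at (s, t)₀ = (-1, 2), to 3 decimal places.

-2.000

∂f₂/∂s = -t.
At (-1, 2) this is -2.000.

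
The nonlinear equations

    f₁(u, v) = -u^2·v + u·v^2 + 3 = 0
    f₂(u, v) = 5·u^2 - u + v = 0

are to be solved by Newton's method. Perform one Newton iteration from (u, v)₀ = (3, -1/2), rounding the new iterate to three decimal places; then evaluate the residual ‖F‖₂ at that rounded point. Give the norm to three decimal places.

At (3, -1/2): F = (8.250, 41.500).
Jacobian J = [[-2·u·v + v^2, -u^2 + 2·u·v], [10·u - 1, 1]].
At the point, J = [[3.250, -12.000], [29.000, 1.000]] (det J = 351.250).
Solving J·Δ = −F gives Δ = (-1.441, 0.297).
Then the next iterate is (u, v)₁ = (1.559, -0.203).
Re-evaluating at (1.559, -0.203): F = (3.55763, 10.39041), so ‖F‖₂ = 10.983.

10.983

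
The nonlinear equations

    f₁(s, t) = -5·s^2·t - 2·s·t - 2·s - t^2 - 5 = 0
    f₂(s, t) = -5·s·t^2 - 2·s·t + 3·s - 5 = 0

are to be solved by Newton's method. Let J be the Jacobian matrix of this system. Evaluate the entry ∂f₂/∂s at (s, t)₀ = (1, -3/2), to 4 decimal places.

∂f₂/∂s = -5·t^2 - 2·t + 3.
At (1, -3/2) this is -5.2500.

-5.2500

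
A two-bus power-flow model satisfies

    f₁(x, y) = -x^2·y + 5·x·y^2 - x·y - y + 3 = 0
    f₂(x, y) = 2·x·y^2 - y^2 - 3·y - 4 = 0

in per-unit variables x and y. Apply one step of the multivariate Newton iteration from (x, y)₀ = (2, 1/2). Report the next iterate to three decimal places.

(11.500, 3.792)

At (2, 1/2): F = (2.000, -4.750).
Jacobian J = [[-2·x·y + 5·y^2 - y, -x^2 + 10·x·y - x - 1], [2·y^2, 4·x·y - 2·y - 3]].
At the point, J = [[-1.250, 3.000], [0.500, 0.000]] (det J = -1.500).
Solving J·Δ = −F gives Δ = (9.500, 3.292).
Then the next iterate is (x, y)₁ = (11.500, 3.792).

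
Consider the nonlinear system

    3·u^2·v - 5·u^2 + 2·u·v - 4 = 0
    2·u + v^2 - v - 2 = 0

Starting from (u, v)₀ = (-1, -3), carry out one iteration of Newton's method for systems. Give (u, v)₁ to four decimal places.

At (-1, -3): F = (-12.0000, 8.0000).
Jacobian J = [[6·u·v - 10·u + 2·v, 3·u^2 + 2·u], [2, 2·v - 1]].
At the point, J = [[22.0000, 1.0000], [2.0000, -7.0000]] (det J = -156.0000).
Solving J·Δ = −F gives Δ = (0.4872, 1.2821).
Then the next iterate is (u, v)₁ = (-0.5128, -1.7179).

(-0.5128, -1.7179)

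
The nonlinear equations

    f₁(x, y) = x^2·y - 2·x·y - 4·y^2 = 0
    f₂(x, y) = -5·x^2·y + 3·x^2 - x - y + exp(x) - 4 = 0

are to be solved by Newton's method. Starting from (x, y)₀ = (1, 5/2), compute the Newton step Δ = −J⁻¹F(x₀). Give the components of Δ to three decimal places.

At (1, 5/2): F = (-27.500, -14.28172).
Jacobian J = [[2·x·y - 2·y, x^2 - 2·x - 8·y], [-10·x·y + 6·x + exp(x) - 1, -5·x^2 - 1]].
At the point, J = [[0.000, -21.000], [-17.28172, -6.000]] (det J = -362.91608).
Solving J·Δ = −F gives Δ = (-0.372, -1.310).

(-0.372, -1.310)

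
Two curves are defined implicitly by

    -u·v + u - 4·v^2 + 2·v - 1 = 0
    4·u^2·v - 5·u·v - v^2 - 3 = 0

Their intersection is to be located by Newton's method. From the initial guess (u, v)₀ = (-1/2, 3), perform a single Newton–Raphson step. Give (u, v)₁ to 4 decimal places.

(-0.4257, 1.5977)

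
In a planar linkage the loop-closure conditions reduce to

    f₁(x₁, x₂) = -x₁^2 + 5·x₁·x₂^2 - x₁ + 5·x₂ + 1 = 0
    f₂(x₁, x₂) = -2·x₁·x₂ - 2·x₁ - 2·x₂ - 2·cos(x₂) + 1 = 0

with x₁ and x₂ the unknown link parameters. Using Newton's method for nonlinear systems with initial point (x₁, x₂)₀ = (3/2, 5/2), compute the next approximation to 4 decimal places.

(-0.2167, 2.2683)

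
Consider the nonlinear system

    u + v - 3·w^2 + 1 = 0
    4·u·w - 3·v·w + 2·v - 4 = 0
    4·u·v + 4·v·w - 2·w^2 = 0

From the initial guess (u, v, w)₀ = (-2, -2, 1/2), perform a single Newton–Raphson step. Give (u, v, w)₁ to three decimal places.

(2.512, -4.907, -0.215)

At (-2, -2, 1/2): F = (-3.750, -9.000, 11.500).
Jacobian J = [[1, 1, -6·w], [4·w, -3·w + 2, 4·u - 3·v], [4·v, 4·u + 4·w, 4·v - 4·w]].
At the point, J = [[1.000, 1.000, -3.000], [2.000, 0.500, -2.000], [-8.000, -6.000, -10.000]] (det J = 43.000).
Solving J·Δ = −F gives Δ = (4.512, -2.907, -0.715).
Then the next iterate is (u, v, w)₁ = (2.512, -4.907, -0.215).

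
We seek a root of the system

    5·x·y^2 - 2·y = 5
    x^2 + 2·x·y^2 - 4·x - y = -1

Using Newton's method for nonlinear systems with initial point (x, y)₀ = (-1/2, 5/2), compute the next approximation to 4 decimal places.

At (-1/2, 5/2): F = (-25.6250, -5.5000).
Jacobian J = [[5·y^2, 10·x·y - 2], [2·x + 2·y^2 - 4, 4·x·y - 1]].
At the point, J = [[31.2500, -14.5000], [7.5000, -6.0000]] (det J = -78.7500).
Solving J·Δ = −F gives Δ = (0.9397, 0.2579).
Then the next iterate is (x, y)₁ = (0.4397, 2.7579).

(0.4397, 2.7579)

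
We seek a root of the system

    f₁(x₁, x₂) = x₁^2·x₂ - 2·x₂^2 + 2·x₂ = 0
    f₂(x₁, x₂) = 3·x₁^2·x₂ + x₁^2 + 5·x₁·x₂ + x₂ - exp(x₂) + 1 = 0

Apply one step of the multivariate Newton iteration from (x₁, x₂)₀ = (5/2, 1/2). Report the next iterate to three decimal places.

(1.059, 0.497)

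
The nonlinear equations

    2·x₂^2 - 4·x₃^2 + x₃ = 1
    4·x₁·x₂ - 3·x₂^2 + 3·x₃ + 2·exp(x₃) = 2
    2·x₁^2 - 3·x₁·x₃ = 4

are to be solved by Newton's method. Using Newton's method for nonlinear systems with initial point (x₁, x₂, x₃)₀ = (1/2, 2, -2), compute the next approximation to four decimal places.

At (1/2, 2, -2): F = (-11.0000, -15.729329, -0.5000).
Jacobian J = [[0, 4·x₂, -8·x₃ + 1], [4·x₂, 4·x₁ - 6·x₂, 2·exp(x₃) + 3], [4·x₁ - 3·x₃, 0, -3·x₁]].
At the point, J = [[0.0000, 8.0000, 17.0000], [8.0000, -10.0000, 3.270671], [8.0000, 0.0000, -1.5000]] (det J = 1665.322916).
Solving J·Δ = −F gives Δ = (0.2713, -0.9916, 1.1137).
Then the next iterate is (x₁, x₂, x₃)₁ = (0.7713, 1.0084, -0.8863).

(0.7713, 1.0084, -0.8863)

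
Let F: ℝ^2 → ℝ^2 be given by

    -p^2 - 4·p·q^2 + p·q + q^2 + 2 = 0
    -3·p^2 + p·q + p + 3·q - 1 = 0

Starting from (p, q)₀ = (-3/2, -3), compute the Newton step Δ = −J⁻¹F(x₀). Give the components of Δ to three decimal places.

At (-3/2, -3): F = (67.250, -13.750).
Jacobian J = [[-2·p - 4·q^2 + q, -8·p·q + p + 2·q], [-6·p + q + 1, p + 3]].
At the point, J = [[-36.000, -43.500], [7.000, 1.500]] (det J = 250.500).
Solving J·Δ = −F gives Δ = (1.985, -0.097).

(1.985, -0.097)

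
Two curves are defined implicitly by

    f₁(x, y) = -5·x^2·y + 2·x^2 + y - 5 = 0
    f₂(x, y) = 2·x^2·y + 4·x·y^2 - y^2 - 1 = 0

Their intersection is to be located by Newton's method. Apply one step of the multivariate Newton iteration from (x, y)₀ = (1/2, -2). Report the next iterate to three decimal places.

At (1/2, -2): F = (-4.000, 2.000).
Jacobian J = [[-10·x·y + 4·x, -5·x^2 + 1], [4·x·y + 4·y^2, 2·x^2 + 8·x·y - 2·y]].
At the point, J = [[12.000, -0.250], [12.000, -3.500]] (det J = -39.000).
Solving J·Δ = −F gives Δ = (0.372, 1.846).
Then the next iterate is (x, y)₁ = (0.872, -0.154).

(0.872, -0.154)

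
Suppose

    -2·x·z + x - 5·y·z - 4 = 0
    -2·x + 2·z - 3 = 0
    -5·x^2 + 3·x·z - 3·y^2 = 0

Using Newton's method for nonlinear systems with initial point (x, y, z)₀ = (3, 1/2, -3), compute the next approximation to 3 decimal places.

(2.568, 3.073, 4.068)

At (3, 1/2, -3): F = (24.500, -15.000, -72.750).
Jacobian J = [[-2·z + 1, -5·z, -2·x - 5·y], [-2, 0, 2], [-10·x + 3·z, -6·y, 3·x]].
At the point, J = [[7.000, 15.000, -8.500], [-2.000, 0.000, 2.000], [-39.000, -3.000, 9.000]] (det J = -909.000).
Solving J·Δ = −F gives Δ = (-0.432, 2.573, 7.068).
Then the next iterate is (x, y, z)₁ = (2.568, 3.073, 4.068).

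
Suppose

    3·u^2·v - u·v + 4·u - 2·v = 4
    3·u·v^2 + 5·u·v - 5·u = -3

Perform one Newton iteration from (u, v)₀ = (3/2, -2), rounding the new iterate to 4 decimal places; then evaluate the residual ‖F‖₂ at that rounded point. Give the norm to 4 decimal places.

0.8019

At (3/2, -2): F = (-4.5000, -1.5000).
Jacobian J = [[6·u·v - v + 4, 3·u^2 - u - 2], [3·v^2 + 5·v - 5, 6·u·v + 5·u]].
At the point, J = [[-12.0000, 3.2500], [-3.0000, -10.5000]] (det J = 135.7500).
Solving J·Δ = −F gives Δ = (-0.3840, -0.0331).
Then the next iterate is (u, v)₁ = (1.1160, -2.0331).
Re-evaluating at (1.1160, -2.0331): F = (-0.797270, -0.085755), so ‖F‖₂ = 0.8019.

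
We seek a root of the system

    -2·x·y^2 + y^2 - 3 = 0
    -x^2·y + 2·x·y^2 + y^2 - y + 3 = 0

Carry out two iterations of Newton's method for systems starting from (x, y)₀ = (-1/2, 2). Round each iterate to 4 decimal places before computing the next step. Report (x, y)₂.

(-0.9326, 0.9934)

At (-1/2, 2): F = (5.0000, 0.5000).
Jacobian J = [[-2·y^2, -4·x·y + 2·y], [-2·x·y + 2·y^2, -x^2 + 4·x·y + 2·y - 1]].
At the point, J = [[-8.0000, 8.0000], [10.0000, -1.2500]] (det J = -70.0000).
Solving J·Δ = −F gives Δ = (-0.1464, -0.7714).
Then the next iterate is (x, y)₁ = (-0.6464, 1.2286).
Round to (-0.6464, 1.2286) and repeat: F = (0.460885, 0.816081), J = [[-3.018916, 5.633868], [4.607250, -2.137301]].
Δ = (-0.2862, -0.2352), so (x, y)₂ = (-0.9326, 0.9934).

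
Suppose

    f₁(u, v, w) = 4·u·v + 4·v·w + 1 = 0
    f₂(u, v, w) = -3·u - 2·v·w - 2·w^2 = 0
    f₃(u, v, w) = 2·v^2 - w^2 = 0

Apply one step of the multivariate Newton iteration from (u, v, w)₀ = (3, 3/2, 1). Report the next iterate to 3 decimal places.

At (3, 3/2, 1): F = (25.000, -14.000, 3.500).
Jacobian J = [[4·v, 4·u + 4·w, 4·v], [-3, -2·w, -2·v - 4·w], [0, 4·v, -2·w]].
At the point, J = [[6.000, 16.000, 6.000], [-3.000, -2.000, -7.000], [0.000, 6.000, -2.000]] (det J = 72.000).
Solving J·Δ = −F gives Δ = (2.111, -1.417, -2.500).
Then the next iterate is (u, v, w)₁ = (5.111, 0.083, -1.500).

(5.111, 0.083, -1.500)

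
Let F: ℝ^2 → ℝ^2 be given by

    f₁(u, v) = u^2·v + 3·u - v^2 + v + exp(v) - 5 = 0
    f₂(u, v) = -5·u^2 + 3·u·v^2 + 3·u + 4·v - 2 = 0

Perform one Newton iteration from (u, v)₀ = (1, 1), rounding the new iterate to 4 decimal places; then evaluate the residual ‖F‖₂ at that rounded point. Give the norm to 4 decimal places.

0.5597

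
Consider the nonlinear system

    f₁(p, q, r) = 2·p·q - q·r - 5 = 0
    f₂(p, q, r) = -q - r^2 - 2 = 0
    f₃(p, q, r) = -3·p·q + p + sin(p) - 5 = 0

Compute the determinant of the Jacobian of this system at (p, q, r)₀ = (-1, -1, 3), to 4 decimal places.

104.7494

J = [[2·q, 2·p - r, -q], [0, -1, -2·r], [-3·q + cos(p) + 1, -3·p, 0]].
At the point, J = [[-2.0000, -5.0000, 1.0000], [0.0000, -1.0000, -6.0000], [4.540302, 3.0000, 0.0000]].
det J = 104.7494.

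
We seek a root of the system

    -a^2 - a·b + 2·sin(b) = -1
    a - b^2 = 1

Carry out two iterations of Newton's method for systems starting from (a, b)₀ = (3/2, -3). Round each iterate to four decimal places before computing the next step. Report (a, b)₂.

At (3/2, -3): F = (2.967760, -8.5000).
Jacobian J = [[-2·a - b, -a + 2·cos(b)], [1, -2·b]].
At the point, J = [[0.0000, -3.479985], [1.0000, 6.0000]] (det J = 3.479985).
Solving J·Δ = −F gives Δ = (3.3832, 0.8528).
Then the next iterate is (a, b)₁ = (4.8832, -2.1472).
Round to (4.8832, -2.1472) and repeat: F = (-14.037291, -0.727268), J = [[-7.6192, -5.973224], [1.0000, 4.2944]].
Δ = (-2.4162, 0.7320), so (a, b)₂ = (2.4670, -1.4152).

(2.4670, -1.4152)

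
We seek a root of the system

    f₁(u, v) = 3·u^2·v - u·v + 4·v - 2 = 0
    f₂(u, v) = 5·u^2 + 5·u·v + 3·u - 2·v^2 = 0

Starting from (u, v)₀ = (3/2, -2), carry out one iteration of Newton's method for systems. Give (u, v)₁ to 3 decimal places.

At (3/2, -2): F = (-20.500, -7.250).
Jacobian J = [[6·u·v - v, 3·u^2 - u + 4], [10·u + 5·v + 3, 5·u - 4·v]].
At the point, J = [[-16.000, 9.250], [8.000, 15.500]] (det J = -322.000).
Solving J·Δ = −F gives Δ = (-0.779, 0.870).
Then the next iterate is (u, v)₁ = (0.721, -1.130).

(0.721, -1.130)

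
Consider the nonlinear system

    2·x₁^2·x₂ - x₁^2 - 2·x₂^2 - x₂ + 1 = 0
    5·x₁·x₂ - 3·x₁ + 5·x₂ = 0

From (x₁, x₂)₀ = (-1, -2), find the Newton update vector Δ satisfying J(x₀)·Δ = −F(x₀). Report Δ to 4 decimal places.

(0.2308, 0.8547)

At (-1, -2): F = (-10.0000, 3.0000).
Jacobian J = [[4·x₁·x₂ - 2·x₁, 2·x₁^2 - 4·x₂ - 1], [5·x₂ - 3, 5·x₁ + 5]].
At the point, J = [[10.0000, 9.0000], [-13.0000, 0.0000]] (det J = 117.0000).
Solving J·Δ = −F gives Δ = (0.2308, 0.8547).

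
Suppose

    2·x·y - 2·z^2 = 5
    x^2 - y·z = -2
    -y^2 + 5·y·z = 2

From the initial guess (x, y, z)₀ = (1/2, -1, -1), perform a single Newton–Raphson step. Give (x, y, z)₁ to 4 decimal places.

At (1/2, -1, -1): F = (-8.0000, 1.2500, 2.0000).
Jacobian J = [[2·y, 2·x, -4·z], [2·x, -z, -y], [0, -2·y + 5·z, 5·y]].
At the point, J = [[-2.0000, 1.0000, 4.0000], [1.0000, 1.0000, 1.0000], [0.0000, -3.0000, -5.0000]] (det J = -3.0000).
Solving J·Δ = −F gives Δ = (0.4167, -5.1667, 3.5000).
Then the next iterate is (x, y, z)₁ = (0.9167, -6.1667, 2.5000).

(0.9167, -6.1667, 2.5000)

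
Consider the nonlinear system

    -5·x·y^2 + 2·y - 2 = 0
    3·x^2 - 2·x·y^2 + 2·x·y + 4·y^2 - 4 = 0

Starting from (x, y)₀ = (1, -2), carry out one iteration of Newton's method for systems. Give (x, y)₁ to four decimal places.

(0.6429, -1.1429)

At (1, -2): F = (-26.0000, 3.0000).
Jacobian J = [[-5·y^2, -10·x·y + 2], [6·x - 2·y^2 + 2·y, -4·x·y + 2·x + 8·y]].
At the point, J = [[-20.0000, 22.0000], [-6.0000, -6.0000]] (det J = 252.0000).
Solving J·Δ = −F gives Δ = (-0.3571, 0.8571).
Then the next iterate is (x, y)₁ = (0.6429, -1.1429).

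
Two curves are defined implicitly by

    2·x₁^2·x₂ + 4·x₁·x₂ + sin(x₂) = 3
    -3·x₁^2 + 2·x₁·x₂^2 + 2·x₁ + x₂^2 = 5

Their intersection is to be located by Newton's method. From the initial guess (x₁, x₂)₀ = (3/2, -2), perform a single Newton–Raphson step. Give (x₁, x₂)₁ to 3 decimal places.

(0.450, -1.613)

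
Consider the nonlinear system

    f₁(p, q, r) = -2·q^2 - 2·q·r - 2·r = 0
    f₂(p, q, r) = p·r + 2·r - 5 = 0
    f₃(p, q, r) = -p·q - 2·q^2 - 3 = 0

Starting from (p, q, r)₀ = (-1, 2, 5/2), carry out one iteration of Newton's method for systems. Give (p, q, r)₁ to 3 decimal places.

At (-1, 2, 5/2): F = (-23.000, -2.500, -9.000).
Jacobian J = [[0, -4·q - 2·r, -2·q - 2], [r, 0, p + 2], [-q, -p - 4·q, 0]].
At the point, J = [[0.000, -13.000, -6.000], [2.500, 0.000, 1.000], [-2.000, -7.000, 0.000]] (det J = 131.000).
Solving J·Δ = −F gives Δ = (1.137, -1.611, -0.344).
Then the next iterate is (p, q, r)₁ = (0.137, 0.389, 2.156).

(0.137, 0.389, 2.156)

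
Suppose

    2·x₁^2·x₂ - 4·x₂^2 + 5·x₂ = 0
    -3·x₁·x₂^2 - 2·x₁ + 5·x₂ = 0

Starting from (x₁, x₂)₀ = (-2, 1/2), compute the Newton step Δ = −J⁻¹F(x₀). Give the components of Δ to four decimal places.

(-0.5974, -0.8766)

At (-2, 1/2): F = (5.5000, 8.0000).
Jacobian J = [[4·x₁·x₂, 2·x₁^2 - 8·x₂ + 5], [-3·x₂^2 - 2, -6·x₁·x₂ + 5]].
At the point, J = [[-4.0000, 9.0000], [-2.7500, 11.0000]] (det J = -19.2500).
Solving J·Δ = −F gives Δ = (-0.5974, -0.8766).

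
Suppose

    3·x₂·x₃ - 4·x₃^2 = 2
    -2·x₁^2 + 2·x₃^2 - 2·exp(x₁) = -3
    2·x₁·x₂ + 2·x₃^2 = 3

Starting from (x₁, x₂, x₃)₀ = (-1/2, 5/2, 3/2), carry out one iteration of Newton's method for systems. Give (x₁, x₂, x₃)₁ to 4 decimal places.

(0.8275, 1.3058, 0.3614)

At (-1/2, 5/2, 3/2): F = (0.2500, 5.786939, -1.0000).
Jacobian J = [[0, 3·x₃, 3·x₂ - 8·x₃], [-4·x₁ - 2·exp(x₁), 0, 4·x₃], [2·x₂, 2·x₁, 4·x₃]].
At the point, J = [[0.0000, 4.5000, -4.5000], [0.786939, 0.0000, 6.0000], [5.0000, -1.0000, 6.0000]] (det J = 117.293880).
Solving J·Δ = −F gives Δ = (1.3275, -1.1942, -1.1386).
Then the next iterate is (x₁, x₂, x₃)₁ = (0.8275, 1.3058, 0.3614).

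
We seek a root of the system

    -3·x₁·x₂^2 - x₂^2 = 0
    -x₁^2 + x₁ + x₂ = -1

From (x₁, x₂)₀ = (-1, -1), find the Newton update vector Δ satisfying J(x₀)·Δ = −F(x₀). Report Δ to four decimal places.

At (-1, -1): F = (2.0000, -2.0000).
Jacobian J = [[-3·x₂^2, -6·x₁·x₂ - 2·x₂], [-2·x₁ + 1, 1]].
At the point, J = [[-3.0000, -4.0000], [3.0000, 1.0000]] (det J = 9.0000).
Solving J·Δ = −F gives Δ = (0.6667, 0.0000).

(0.6667, 0.0000)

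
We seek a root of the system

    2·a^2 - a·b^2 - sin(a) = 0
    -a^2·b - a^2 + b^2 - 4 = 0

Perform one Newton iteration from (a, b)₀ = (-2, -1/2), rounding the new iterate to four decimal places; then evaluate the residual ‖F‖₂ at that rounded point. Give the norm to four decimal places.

At (-2, -1/2): F = (9.409297, -5.7500).
Jacobian J = [[4·a - b^2 - cos(a), -2·a·b], [-2·a·b - 2·a, -a^2 + 2·b]].
At the point, J = [[-7.833853, -2.0000], [2.0000, -5.0000]] (det J = 43.169266).
Solving J·Δ = −F gives Δ = (1.3562, -0.6075).
Then the next iterate is (a, b)₁ = (-0.6438, -1.1075).
Re-evaluating at (-0.6438, -1.1075): F = (2.218853, -2.728887), so ‖F‖₂ = 3.5171.

3.5171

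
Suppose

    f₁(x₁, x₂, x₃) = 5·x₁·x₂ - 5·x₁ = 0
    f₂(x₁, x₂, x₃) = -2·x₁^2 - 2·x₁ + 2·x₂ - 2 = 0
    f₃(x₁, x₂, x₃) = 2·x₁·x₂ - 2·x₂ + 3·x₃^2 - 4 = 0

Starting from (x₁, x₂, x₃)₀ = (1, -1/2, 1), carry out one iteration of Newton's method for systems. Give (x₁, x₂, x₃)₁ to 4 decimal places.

(-0.3333, -1.0000, 0.9444)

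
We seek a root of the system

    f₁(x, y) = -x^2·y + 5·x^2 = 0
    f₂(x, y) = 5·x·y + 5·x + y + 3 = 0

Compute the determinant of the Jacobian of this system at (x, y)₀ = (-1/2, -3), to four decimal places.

9.5000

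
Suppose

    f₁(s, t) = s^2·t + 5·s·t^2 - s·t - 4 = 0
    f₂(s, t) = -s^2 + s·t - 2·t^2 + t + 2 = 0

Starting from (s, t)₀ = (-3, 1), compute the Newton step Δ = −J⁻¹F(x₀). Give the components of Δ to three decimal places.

At (-3, 1): F = (-7.000, -11.000).
Jacobian J = [[2·s·t + 5·t^2 - t, s^2 + 10·s·t - s], [-2·s + t, s - 4·t + 1]].
At the point, J = [[-2.000, -18.000], [7.000, -6.000]] (det J = 138.000).
Solving J·Δ = −F gives Δ = (1.130, -0.514).

(1.130, -0.514)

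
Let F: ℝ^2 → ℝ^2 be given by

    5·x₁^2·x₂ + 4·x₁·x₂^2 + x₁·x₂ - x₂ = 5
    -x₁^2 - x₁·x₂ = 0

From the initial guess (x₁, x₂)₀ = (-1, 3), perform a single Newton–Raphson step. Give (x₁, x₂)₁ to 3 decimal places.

(-0.167, 1.833)

At (-1, 3): F = (-32.000, 2.000).
Jacobian J = [[10·x₁·x₂ + 4·x₂^2 + x₂, 5·x₁^2 + 8·x₁·x₂ + x₁ - 1], [-2·x₁ - x₂, -x₁]].
At the point, J = [[9.000, -21.000], [-1.000, 1.000]] (det J = -12.000).
Solving J·Δ = −F gives Δ = (0.833, -1.167).
Then the next iterate is (x₁, x₂)₁ = (-0.167, 1.833).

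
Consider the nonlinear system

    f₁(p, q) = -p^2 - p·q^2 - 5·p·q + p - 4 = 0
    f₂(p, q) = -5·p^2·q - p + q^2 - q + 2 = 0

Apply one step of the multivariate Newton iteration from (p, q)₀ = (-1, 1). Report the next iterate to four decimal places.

(-0.7255, 1.1176)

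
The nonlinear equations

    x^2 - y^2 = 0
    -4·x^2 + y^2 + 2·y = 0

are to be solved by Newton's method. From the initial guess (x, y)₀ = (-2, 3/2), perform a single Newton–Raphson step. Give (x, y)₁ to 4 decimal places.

(-1.1607, 0.9643)

At (-2, 3/2): F = (1.7500, -10.7500).
Jacobian J = [[2·x, -2·y], [-8·x, 2·y + 2]].
At the point, J = [[-4.0000, -3.0000], [16.0000, 5.0000]] (det J = 28.0000).
Solving J·Δ = −F gives Δ = (0.8393, -0.5357).
Then the next iterate is (x, y)₁ = (-1.1607, 0.9643).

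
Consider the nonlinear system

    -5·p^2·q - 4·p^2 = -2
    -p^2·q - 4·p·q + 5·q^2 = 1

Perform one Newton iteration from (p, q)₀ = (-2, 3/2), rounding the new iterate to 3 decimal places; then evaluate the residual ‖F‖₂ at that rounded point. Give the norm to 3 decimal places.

At (-2, 3/2): F = (-44.000, 16.250).
Jacobian J = [[-10·p·q - 8·p, -5·p^2], [-2·p·q - 4·q, -p^2 - 4·p + 10·q]].
At the point, J = [[46.000, -20.000], [0.000, 19.000]] (det J = 874.000).
Solving J·Δ = −F gives Δ = (0.585, -0.855).
Then the next iterate is (p, q)₁ = (-1.415, 0.645).
Re-evaluating at (-1.415, 0.645): F = (-12.46608, 3.43939), so ‖F‖₂ = 12.932.

12.932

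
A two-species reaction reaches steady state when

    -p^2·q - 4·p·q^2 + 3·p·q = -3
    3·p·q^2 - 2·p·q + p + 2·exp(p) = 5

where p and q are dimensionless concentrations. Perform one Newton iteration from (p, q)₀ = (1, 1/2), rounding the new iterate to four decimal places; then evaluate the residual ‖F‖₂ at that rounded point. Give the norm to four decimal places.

5.6338

At (1, 1/2): F = (3.0000, 1.186564).
Jacobian J = [[-2·p·q - 4·q^2 + 3·q, -p^2 - 8·p·q + 3·p], [3·q^2 - 2·q + 2·exp(p) + 1, 6·p·q - 2·p]].
At the point, J = [[-0.5000, -2.0000], [6.186564, 1.0000]] (det J = 11.873127).
Solving J·Δ = −F gives Δ = (-0.4525, 1.6131).
Then the next iterate is (p, q)₁ = (0.5475, 2.1131).
Re-evaluating at (0.5475, 2.1131): F = (-3.941418, 4.025583), so ‖F‖₂ = 5.6338.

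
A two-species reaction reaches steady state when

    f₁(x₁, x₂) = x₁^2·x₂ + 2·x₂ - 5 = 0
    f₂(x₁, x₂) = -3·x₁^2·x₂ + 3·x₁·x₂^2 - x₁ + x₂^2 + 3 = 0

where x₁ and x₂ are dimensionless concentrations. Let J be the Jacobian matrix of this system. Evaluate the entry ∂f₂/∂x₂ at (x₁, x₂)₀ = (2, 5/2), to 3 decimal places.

23.000

∂f₂/∂x₂ = -3·x₁^2 + 6·x₁·x₂ + 2·x₂.
At (2, 5/2) this is 23.000.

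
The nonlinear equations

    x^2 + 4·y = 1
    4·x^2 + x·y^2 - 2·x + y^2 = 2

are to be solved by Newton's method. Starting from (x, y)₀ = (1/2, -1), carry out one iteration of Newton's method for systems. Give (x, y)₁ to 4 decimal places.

At (1/2, -1): F = (-4.7500, -0.5000).
Jacobian J = [[2·x, 4], [8·x + y^2 - 2, 2·x·y + 2·y]].
At the point, J = [[1.0000, 4.0000], [3.0000, -3.0000]] (det J = -15.0000).
Solving J·Δ = −F gives Δ = (1.0833, 0.9167).
Then the next iterate is (x, y)₁ = (1.5833, -0.0833).

(1.5833, -0.0833)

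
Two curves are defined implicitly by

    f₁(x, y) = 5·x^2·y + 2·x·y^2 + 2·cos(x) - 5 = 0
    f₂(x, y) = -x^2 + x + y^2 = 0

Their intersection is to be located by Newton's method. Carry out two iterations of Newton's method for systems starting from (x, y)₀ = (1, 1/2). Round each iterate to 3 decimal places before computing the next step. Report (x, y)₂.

At (1, 1/2): F = (-0.91940, 0.250).
Jacobian J = [[10·x·y + 2·y^2 - 2·sin(x), 5·x^2 + 4·x·y], [-2·x + 1, 2·y]].
At the point, J = [[3.81706, 7.000], [-1.000, 1.000]] (det J = 10.81706).
Solving J·Δ = −F gives Δ = (0.247, -0.003).
Then the next iterate is (x, y)₁ = (1.247, 0.497).
Round to (1.247, 0.497) and repeat: F = (0.11657, -0.061), J = [[4.79554, 10.25408], [-1.494, 0.994]].
Δ = (-0.037, 0.006), so (x, y)₂ = (1.210, 0.503).

(1.210, 0.503)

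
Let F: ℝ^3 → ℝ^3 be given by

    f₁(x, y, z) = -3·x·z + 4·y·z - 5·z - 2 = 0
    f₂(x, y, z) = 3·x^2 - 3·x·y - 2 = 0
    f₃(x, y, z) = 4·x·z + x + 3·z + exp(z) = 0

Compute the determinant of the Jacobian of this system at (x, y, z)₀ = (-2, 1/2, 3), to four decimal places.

1395.2380

J = [[-3·z, 4·z, -3·x + 4·y - 5], [6·x - 3·y, -3·x, 0], [4·z + 1, 0, 4·x + exp(z) + 3]].
At the point, J = [[-9.0000, 12.0000, 3.0000], [-13.5000, 6.0000, 0.0000], [13.0000, 0.0000, 15.085537]].
det J = 1395.2380.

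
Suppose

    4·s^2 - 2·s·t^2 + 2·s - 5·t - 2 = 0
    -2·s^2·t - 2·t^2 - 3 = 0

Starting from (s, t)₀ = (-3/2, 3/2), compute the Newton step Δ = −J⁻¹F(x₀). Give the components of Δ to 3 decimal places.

At (-3/2, 3/2): F = (3.250, -14.250).
Jacobian J = [[8·s - 2·t^2 + 2, -4·s·t - 5], [-4·s·t, -2·s^2 - 4·t]].
At the point, J = [[-14.500, 4.000], [9.000, -10.500]] (det J = 116.250).
Solving J·Δ = −F gives Δ = (-0.197, -1.526).

(-0.197, -1.526)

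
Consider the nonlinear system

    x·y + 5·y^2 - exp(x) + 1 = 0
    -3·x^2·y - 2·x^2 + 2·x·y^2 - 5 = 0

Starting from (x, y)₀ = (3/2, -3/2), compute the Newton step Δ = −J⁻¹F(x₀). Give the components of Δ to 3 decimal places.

At (3/2, -3/2): F = (5.51831, 7.375).
Jacobian J = [[y - exp(x), x + 10·y], [-6·x·y - 4·x + 2·y^2, -3·x^2 + 4·x·y]].
At the point, J = [[-5.98169, -13.500], [12.000, -15.750]] (det J = 256.21160).
Solving J·Δ = −F gives Δ = (-0.049, 0.431).

(-0.049, 0.431)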